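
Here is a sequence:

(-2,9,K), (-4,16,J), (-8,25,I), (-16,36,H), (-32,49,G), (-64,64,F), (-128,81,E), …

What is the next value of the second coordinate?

First coordinate — ×2 each step: -2, -4, -8, -16, -32, -64, -128 → -256.
Second coordinate goes 9, 16, 25, 36, 49, 64, 81 → 100 (perfect squares: 3², 4², 5², …).
Letter: K, J, I, H, G, F, E → D (letters move back 1 place in the alphabet).

100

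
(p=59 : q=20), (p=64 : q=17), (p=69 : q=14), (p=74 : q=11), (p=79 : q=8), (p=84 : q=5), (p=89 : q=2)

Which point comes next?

(p=94 : q=-1)

P goes 59, 64, 69, 74, 79, 84, 89 → 94 (+5 each step).
Q: −3 each step; 20, 17, 14, 11, 8, 5, 2 → -1.
Combining the parts gives (p=94 : q=-1).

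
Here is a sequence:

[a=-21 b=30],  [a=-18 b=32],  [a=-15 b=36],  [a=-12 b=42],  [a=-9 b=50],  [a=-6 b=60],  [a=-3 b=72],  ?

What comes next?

[a=0 b=86]

A — +3 each step: -21, -18, -15, -12, -9, -6, -3 → 0.
B: 30, 32, 36, 42, 50, 60, 72 → 86 (differences are 2, 4, 6, … (increasing by 2 each time)).
Putting it together: [a=0 b=86].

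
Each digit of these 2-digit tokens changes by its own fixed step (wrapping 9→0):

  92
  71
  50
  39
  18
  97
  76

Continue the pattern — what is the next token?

55

First digit goes 9, 7, 5, 3, 1, 9, 7 → 5 (−2 each step, mod 10).
Second digit: 2, 1, 0, 9, 8, 7, 6 → 5 (−1 each step, mod 10).
So the next token is 55.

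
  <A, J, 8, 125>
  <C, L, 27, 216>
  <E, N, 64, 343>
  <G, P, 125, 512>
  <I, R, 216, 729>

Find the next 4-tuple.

<K, T, 343, 1000>

For the first letter, letters move forward 2 places in the alphabet: A, C, E, G, I → K.
For the second letter, letters move forward 2 places in the alphabet: J, L, N, P, R → T.
Third entry: perfect cubes: 2³, 3³, 4³, …; 8, 27, 64, 125, 216 → 343.
Fourth entry goes 125, 216, 343, 512, 729 → 1000 (perfect cubes: 5³, 6³, 7³, …).
So the next 4-tuple is <K, T, 343, 1000>.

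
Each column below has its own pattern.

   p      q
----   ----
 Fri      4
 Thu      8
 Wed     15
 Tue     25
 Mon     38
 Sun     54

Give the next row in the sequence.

Column p goes Fri, Thu, Wed, Tue, Mon, Sun → Sat (runs backward through the weekdays Mon→Sun).
Column q: differences are 4, 7, 10, … (increasing by 3 each time), so 4, 8, 15, 25, 38, 54 → 73.
Combining the parts gives Sat  73.

Sat  73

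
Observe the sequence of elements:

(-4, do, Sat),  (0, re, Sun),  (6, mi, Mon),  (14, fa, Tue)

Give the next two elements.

(24, sol, Wed), (36, la, Thu)

First part: differences are 4, 6, 8, … (increasing by 2 each time); -4, 0, 6, 14 → 24 → 36.
Note — runs through the solfège scale do→ti: do, re, mi, fa → sol → la.
Day — runs through the weekdays Mon→Sun: Sat, Sun, Mon, Tue → Wed → Thu.
So the next two elements are (24, sol, Wed) and (36, la, Thu).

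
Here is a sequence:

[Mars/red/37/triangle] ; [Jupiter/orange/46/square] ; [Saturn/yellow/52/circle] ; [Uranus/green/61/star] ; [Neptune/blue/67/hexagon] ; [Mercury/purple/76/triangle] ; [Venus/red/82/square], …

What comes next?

Planet — runs through the planets Mercury→Neptune: Mars, Jupiter, Saturn, Uranus, Neptune, Mercury, Venus → Earth.
Colour — repeats red → orange → yellow → green → blue → purple: red, orange, yellow, green, blue, purple, red → orange.
Third coordinate: alternating steps +9, +6, +9, +6, …, so 37, 46, 52, 61, 67, 76, 82 → 91.
For the shape, repeats triangle → square → circle → star → hexagon: triangle, square, circle, star, hexagon, triangle, square → circle.
Putting it together: [Earth/orange/91/circle].

[Earth/orange/91/circle]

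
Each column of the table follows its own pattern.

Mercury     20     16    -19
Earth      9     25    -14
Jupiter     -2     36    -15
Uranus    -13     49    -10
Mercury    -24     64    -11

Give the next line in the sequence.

Earth  -35  81  -6

For the planet, repeats Mercury → Earth → Jupiter → Uranus: Mercury, Earth, Jupiter, Uranus, Mercury → Earth.
Second component: −11 each step, so 20, 9, -2, -13, -24 → -35.
Third component: perfect squares: 4², 5², 6², …; 16, 25, 36, 49, 64 → 81.
Fourth component goes -19, -14, -15, -10, -11 → -6 (alternating steps +5, −1, +5, −1, …).
Putting it together: Earth  -35  81  -6.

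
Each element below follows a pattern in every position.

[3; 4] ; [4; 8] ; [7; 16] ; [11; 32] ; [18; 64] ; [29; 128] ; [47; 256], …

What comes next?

[76; 512]

First entry: 3, 4, 7, 11, 18, 29, 47 → 76 (each term is the sum of the two before it).
Second entry: 4, 8, 16, 32, 64, 128, 256 → 512 (×2 each step).
So the next element is [76; 512].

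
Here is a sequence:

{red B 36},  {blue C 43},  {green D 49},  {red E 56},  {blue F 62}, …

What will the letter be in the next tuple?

G

Letter: letters move forward 1 place in the alphabet, so B, C, D, E, F → G.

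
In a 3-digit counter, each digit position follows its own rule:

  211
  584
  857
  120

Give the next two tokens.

493 then 766

First digit goes 2, 5, 8, 1 → 4 → 7 (+3 each step, mod 10).
Second digit: −3 each step, mod 10; 1, 8, 5, 2 → 9 → 6.
Third digit — +3 each step, mod 10: 1, 4, 7, 0 → 3 → 6.
Putting the parts together: 493 and then 766.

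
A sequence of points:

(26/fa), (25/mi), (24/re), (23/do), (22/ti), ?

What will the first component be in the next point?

21

First component goes 26, 25, 24, 23, 22 → 21 (−1 each step).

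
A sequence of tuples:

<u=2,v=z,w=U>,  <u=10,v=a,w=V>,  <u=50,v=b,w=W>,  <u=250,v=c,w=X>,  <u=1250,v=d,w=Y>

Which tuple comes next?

U — ×5 each step: 2, 10, 50, 250, 1250 → 6250.
V: letters move forward 1 place in the alphabet, wrapping Z→A, so z, a, b, c, d → e.
W goes U, V, W, X, Y → Z (letters move forward 1 place in the alphabet).
Combining the parts gives <u=6250,v=e,w=Z>.

<u=6250,v=e,w=Z>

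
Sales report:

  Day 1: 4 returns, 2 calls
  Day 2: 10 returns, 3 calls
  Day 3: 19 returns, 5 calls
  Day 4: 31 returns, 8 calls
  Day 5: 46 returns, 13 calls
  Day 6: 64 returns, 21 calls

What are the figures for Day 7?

85 returns, 34 calls

Returns: 4, 10, 19, 31, 46, 64 → 85 (differences are 6, 9, 12, … (increasing by 3 each time)).
For the calls, each term is the sum of the two before it: 2, 3, 5, 8, 13, 21 → 34.
Combining the parts gives 85 returns, 34 calls.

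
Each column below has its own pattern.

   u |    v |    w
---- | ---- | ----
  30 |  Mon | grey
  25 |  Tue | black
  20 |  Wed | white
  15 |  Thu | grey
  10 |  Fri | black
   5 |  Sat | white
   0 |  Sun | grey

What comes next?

-5  Mon  black

For the column u, −5 each step: 30, 25, 20, 15, 10, 5, 0 → -5.
Column v: Mon, Tue, Wed, Thu, Fri, Sat, Sun → Mon (runs through the weekdays Mon→Sun).
Column w: grey, black, white, grey, black, white, grey → black (repeats grey → black → white).
Putting it together: -5  Mon  black.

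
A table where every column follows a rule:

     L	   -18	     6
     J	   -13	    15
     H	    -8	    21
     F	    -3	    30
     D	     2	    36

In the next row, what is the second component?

Second component: -18, -13, -8, -3, 2 → 7 (+5 each step).

7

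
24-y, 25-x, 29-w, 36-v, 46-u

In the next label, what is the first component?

59

First component: 24, 25, 29, 36, 46 → 59 (differences are 1, 4, 7, … (increasing by 3 each time)).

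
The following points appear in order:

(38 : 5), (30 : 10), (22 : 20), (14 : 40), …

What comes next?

(6 : 80)

For the first value, −8 each step: 38, 30, 22, 14 → 6.
Second value: ×2 each step; 5, 10, 20, 40 → 80.
Putting it together: (6 : 80).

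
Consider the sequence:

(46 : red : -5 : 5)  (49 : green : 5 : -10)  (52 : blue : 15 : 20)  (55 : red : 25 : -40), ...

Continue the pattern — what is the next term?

(58 : green : 35 : 80)

First component goes 46, 49, 52, 55 → 58 (+3 each step).
Colour: repeats red → green → blue; red, green, blue, red → green.
Third component: +10 each step, so -5, 5, 15, 25 → 35.
Fourth component — ×(-2) each step: 5, -10, 20, -40 → 80.
Combining the parts gives (58 : green : 35 : 80).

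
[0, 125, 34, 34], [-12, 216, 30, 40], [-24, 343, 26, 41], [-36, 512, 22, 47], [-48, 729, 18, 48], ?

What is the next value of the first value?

For the first value, −12 each step: 0, -12, -24, -36, -48 → -60.
For the second value, perfect cubes: 5³, 6³, 7³, …: 125, 216, 343, 512, 729 → 1000.
Third value: −4 each step, so 34, 30, 26, 22, 18 → 14.
Fourth value — alternating steps +6, +1, +6, +1, …: 34, 40, 41, 47, 48 → 54.

-60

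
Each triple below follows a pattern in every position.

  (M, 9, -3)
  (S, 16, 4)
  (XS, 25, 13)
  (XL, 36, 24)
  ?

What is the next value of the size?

L

Size: runs backward through clothing sizes XS→XL; M, S, XS, XL → L.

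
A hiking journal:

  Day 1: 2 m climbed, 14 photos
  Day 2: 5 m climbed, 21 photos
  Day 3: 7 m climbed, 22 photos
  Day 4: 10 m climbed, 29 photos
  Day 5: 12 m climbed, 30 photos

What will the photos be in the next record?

37

M climbed goes 2, 5, 7, 10, 12 → 15 (alternating steps +3, +2, +3, +2, …).
Photos: 14, 21, 22, 29, 30 → 37 (alternating steps +7, +1, +7, +1, …).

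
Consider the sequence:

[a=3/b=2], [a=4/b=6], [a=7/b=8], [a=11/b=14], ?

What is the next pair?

[a=18/b=22]

For the a, each term is the sum of the two before it: 3, 4, 7, 11 → 18.
B goes 2, 6, 8, 14 → 22 (each term is the sum of the two before it).
Putting it together: [a=18/b=22].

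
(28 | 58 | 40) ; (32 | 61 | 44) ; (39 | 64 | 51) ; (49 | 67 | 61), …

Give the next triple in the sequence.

(62 | 70 | 74)

First coordinate goes 28, 32, 39, 49 → 62 (differences are 4, 7, 10, … (increasing by 3 each time)).
Second coordinate — +3 each step: 58, 61, 64, 67 → 70.
Third coordinate goes 40, 44, 51, 61 → 74 (always 12 more than the first coordinate).
Putting it together: (62 | 70 | 74).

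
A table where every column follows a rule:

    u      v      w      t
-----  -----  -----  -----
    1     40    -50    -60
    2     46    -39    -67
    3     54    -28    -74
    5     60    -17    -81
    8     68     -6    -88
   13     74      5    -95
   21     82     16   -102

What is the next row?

34  88  27  -109

For the column u, each term is the sum of the two before it: 1, 2, 3, 5, 8, 13, 21 → 34.
Column v goes 40, 46, 54, 60, 68, 74, 82 → 88 (alternating steps +6, +8, +6, +8, …).
Column w: +11 each step, so -50, -39, -28, -17, -6, 5, 16 → 27.
Column t — −7 each step: -60, -67, -74, -81, -88, -95, -102 → -109.
Putting it together: 34  88  27  -109.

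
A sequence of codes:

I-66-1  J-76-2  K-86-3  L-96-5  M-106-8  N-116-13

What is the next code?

O-126-21

Letter: letters move forward 1 place in the alphabet, so I, J, K, L, M, N → O.
Second component: +10 each step; 66, 76, 86, 96, 106, 116 → 126.
Third component: 1, 2, 3, 5, 8, 13 → 21 (each term is the sum of the two before it).
So the next code is O-126-21.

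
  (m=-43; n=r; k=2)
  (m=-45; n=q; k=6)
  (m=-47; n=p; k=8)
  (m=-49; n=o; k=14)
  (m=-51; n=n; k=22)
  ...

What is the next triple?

(m=-53; n=m; k=36)

M: −2 each step; -43, -45, -47, -49, -51 → -53.
N — letters move back 1 place in the alphabet: r, q, p, o, n → m.
K: 2, 6, 8, 14, 22 → 36 (each term is the sum of the two before it).
Putting it together: (m=-53; n=m; k=36).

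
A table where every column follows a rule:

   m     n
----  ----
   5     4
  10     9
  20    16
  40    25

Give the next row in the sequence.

80  36

Column m: 5, 10, 20, 40 → 80 (×2 each step).
For the column n, perfect squares: 2², 3², 4², …: 4, 9, 16, 25 → 36.
So the next row is 80  36.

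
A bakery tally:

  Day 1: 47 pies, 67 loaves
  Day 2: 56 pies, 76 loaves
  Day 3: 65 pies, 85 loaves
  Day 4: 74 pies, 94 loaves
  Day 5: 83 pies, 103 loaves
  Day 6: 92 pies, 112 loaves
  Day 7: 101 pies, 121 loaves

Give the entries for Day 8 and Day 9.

110 pies, 130 loaves; 119 pies, 139 loaves

Pies — +9 each step: 47, 56, 65, 74, 83, 92, 101 → 110 → 119.
Loaves — +9 each step: 67, 76, 85, 94, 103, 112, 121 → 130 → 139.
Putting the parts together: 110 pies, 130 loaves and then 119 pies, 139 loaves.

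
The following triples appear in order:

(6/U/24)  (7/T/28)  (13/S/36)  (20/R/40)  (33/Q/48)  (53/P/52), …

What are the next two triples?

First entry: each term is the sum of the two before it, so 6, 7, 13, 20, 33, 53 → 86 → 139.
Letter goes U, T, S, R, Q, P → O → N (letters move back 1 place in the alphabet).
For the third entry, alternating steps +4, +8, +4, +8, …: 24, 28, 36, 40, 48, 52 → 60 → 64.
So the next two triples are (86/O/60) and (139/N/64).

(86/O/60), (139/N/64)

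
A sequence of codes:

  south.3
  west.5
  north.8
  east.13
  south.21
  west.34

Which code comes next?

north.55

Direction goes south, west, north, east, south, west → north (repeats south → west → north → east).
For the second component, each term is the sum of the two before it: 3, 5, 8, 13, 21, 34 → 55.
Combining the parts gives north.55.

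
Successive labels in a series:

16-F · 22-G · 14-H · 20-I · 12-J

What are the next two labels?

18-K, 10-L

First component goes 16, 22, 14, 20, 12 → 18 → 10 (alternating steps +6, −8, +6, −8, …).
Letter: letters move forward 1 place in the alphabet; F, G, H, I, J → K → L.
So the next two labels are 18-K and 10-L.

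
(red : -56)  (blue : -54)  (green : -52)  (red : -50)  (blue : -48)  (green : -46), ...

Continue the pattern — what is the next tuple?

(red : -44)

Colour: red, blue, green, red, blue, green → red (repeats red → blue → green).
For the second part, +2 each step: -56, -54, -52, -50, -48, -46 → -44.
Combining the parts gives (red : -44).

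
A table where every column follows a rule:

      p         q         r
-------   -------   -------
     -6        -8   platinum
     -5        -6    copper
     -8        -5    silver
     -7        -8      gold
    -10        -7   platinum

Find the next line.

-9  -10  copper

Column p — alternating steps +1, −3, +1, −3, …: -6, -5, -8, -7, -10 → -9.
Column q: always the previous value of the column p, so -8, -6, -5, -8, -7 → -10.
For the column r, repeats platinum → copper → silver → gold: platinum, copper, silver, gold, platinum → copper.
Combining the parts gives -9  -10  copper.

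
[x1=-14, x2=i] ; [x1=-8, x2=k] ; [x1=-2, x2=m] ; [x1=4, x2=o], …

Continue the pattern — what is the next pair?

[x1=10, x2=q]

X1: +6 each step, so -14, -8, -2, 4 → 10.
X2: i, k, m, o → q (letters move forward 2 places in the alphabet).
Combining the parts gives [x1=10, x2=q].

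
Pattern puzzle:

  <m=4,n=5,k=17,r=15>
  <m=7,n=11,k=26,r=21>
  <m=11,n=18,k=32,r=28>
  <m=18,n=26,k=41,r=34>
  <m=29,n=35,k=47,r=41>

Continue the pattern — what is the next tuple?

M: 4, 7, 11, 18, 29 → 47 (each term is the sum of the two before it).
For the n, differences are 6, 7, 8, … (increasing by 1 each time): 5, 11, 18, 26, 35 → 45.
K: alternating steps +9, +6, +9, +6, …; 17, 26, 32, 41, 47 → 56.
R goes 15, 21, 28, 34, 41 → 47 (alternating steps +6, +7, +6, +7, …).
Combining the parts gives <m=47,n=45,k=56,r=47>.

<m=47,n=45,k=56,r=47>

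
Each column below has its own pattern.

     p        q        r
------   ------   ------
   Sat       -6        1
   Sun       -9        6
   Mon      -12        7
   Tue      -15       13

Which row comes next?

Wed  -18  20

Column p: Sat, Sun, Mon, Tue → Wed (runs through the weekdays Mon→Sun).
Column q: −3 each step; -6, -9, -12, -15 → -18.
Column r goes 1, 6, 7, 13 → 20 (each term is the sum of the two before it).
Putting it together: Wed  -18  20.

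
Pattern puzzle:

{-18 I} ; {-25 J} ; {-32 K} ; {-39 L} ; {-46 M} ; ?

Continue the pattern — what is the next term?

First component: −7 each step, so -18, -25, -32, -39, -46 → -53.
Letter goes I, J, K, L, M → N (letters move forward 1 place in the alphabet).
Combining the parts gives {-53 N}.

{-53 N}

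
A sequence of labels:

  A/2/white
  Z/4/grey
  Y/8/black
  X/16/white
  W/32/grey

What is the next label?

V/64/black

Letter — letters move back 1 place in the alphabet, wrapping A→Z: A, Z, Y, X, W → V.
For the second component, ×2 each step: 2, 4, 8, 16, 32 → 64.
For the shade, repeats white → grey → black: white, grey, black, white, grey → black.
Combining the parts gives V/64/black.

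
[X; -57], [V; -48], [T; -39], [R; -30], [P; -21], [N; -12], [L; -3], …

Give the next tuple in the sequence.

[J; 6]

Letter — letters move back 2 places in the alphabet: X, V, T, R, P, N, L → J.
Second part: +9 each step, so -57, -48, -39, -30, -21, -12, -3 → 6.
Combining the parts gives [J; 6].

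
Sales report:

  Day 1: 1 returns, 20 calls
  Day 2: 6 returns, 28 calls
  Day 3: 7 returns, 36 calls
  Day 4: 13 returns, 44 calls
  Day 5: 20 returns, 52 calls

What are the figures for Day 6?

33 returns, 60 calls

Returns — each term is the sum of the two before it: 1, 6, 7, 13, 20 → 33.
For the calls, +8 each step: 20, 28, 36, 44, 52 → 60.
So the next line is 33 returns, 60 calls.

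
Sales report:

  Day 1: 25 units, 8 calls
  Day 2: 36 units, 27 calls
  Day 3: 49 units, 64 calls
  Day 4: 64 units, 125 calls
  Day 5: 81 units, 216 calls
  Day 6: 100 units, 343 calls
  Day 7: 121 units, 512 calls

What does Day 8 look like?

144 units, 729 calls

Units: perfect squares: 5², 6², 7², …; 25, 36, 49, 64, 81, 100, 121 → 144.
Calls: 8, 27, 64, 125, 216, 343, 512 → 729 (perfect cubes: 2³, 3³, 4³, …).
Putting it together: 144 units, 729 calls.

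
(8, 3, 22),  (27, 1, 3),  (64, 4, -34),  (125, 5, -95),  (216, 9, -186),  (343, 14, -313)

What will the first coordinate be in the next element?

512

First coordinate: 8, 27, 64, 125, 216, 343 → 512 (perfect cubes: 2³, 3³, 4³, …).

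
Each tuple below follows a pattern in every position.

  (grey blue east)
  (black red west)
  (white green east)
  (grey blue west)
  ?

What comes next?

Shade goes grey, black, white, grey → black (repeats grey → black → white).
Colour goes blue, red, green, blue → red (repeats blue → red → green).
Direction goes east, west, east, west → east (alternates east ↔ west).
Combining the parts gives (black red east).

(black red east)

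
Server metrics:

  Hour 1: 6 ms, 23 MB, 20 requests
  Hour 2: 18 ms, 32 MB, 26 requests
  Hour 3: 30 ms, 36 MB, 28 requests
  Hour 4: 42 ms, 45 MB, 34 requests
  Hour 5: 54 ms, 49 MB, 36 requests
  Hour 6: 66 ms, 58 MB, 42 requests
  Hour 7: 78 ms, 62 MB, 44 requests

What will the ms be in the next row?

Ms: +12 each step, so 6, 18, 30, 42, 54, 66, 78 → 90.

90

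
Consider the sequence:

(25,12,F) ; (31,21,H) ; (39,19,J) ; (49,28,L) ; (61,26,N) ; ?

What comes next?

(75,35,P)

First entry: differences are 6, 8, 10, … (increasing by 2 each time), so 25, 31, 39, 49, 61 → 75.
Second entry: 12, 21, 19, 28, 26 → 35 (alternating steps +9, −2, +9, −2, …).
Letter — letters move forward 2 places in the alphabet: F, H, J, L, N → P.
Combining the parts gives (75,35,P).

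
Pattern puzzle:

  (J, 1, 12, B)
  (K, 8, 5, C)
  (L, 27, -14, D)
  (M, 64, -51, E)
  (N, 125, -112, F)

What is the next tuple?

First letter: J, K, L, M, N → O (letters move forward 1 place in the alphabet).
Second slot goes 1, 8, 27, 64, 125 → 216 (perfect cubes: 1³, 2³, 3³, …).
For the third slot, together with the second slot always sums to 13: 12, 5, -14, -51, -112 → -203.
For the second letter, letters move forward 1 place in the alphabet: B, C, D, E, F → G.
So the next tuple is (O, 216, -203, G).

(O, 216, -203, G)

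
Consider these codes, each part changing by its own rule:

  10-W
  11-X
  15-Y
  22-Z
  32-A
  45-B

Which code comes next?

First component — differences are 1, 4, 7, … (increasing by 3 each time): 10, 11, 15, 22, 32, 45 → 61.
Letter: letters move forward 1 place in the alphabet, wrapping Z→A; W, X, Y, Z, A, B → C.
So the next code is 61-C.

61-C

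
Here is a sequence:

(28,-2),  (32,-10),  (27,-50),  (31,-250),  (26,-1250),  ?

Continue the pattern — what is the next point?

First part: alternating steps +4, −5, +4, −5, …; 28, 32, 27, 31, 26 → 30.
For the second part, ×5 each step: -2, -10, -50, -250, -1250 → -6250.
So the next point is (30,-6250).

(30,-6250)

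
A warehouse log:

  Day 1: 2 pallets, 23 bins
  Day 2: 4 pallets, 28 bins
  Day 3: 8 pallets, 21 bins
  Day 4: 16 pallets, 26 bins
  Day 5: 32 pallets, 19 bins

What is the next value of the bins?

Bins: alternating steps +5, −7, +5, −7, …, so 23, 28, 21, 26, 19 → 24.

24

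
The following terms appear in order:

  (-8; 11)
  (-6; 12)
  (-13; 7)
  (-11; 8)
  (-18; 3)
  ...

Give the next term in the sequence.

(-16; 4)

First value goes -8, -6, -13, -11, -18 → -16 (alternating steps +2, −7, +2, −7, …).
Second value — alternating steps +1, −5, +1, −5, …: 11, 12, 7, 8, 3 → 4.
Putting it together: (-16; 4).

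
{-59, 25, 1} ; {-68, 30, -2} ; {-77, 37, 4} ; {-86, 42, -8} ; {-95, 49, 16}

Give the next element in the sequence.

{-104, 54, -32}

First value goes -59, -68, -77, -86, -95 → -104 (−9 each step).
Second value goes 25, 30, 37, 42, 49 → 54 (alternating steps +5, +7, +5, +7, …).
Third value: 1, -2, 4, -8, 16 → -32 (×(-2) each step).
Combining the parts gives {-104, 54, -32}.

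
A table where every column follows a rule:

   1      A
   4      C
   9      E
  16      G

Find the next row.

25  I

For the first component, perfect squares: 1², 2², 3², …: 1, 4, 9, 16 → 25.
Letter: letters move forward 2 places in the alphabet, so A, C, E, G → I.
So the next row is 25  I.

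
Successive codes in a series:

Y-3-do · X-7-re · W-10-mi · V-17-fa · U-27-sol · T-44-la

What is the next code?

S-71-ti

Letter: letters move back 1 place in the alphabet, so Y, X, W, V, U, T → S.
Second component: each term is the sum of the two before it; 3, 7, 10, 17, 27, 44 → 71.
Note: runs through the solfège scale do→ti, so do, re, mi, fa, sol, la → ti.
Combining the parts gives S-71-ti.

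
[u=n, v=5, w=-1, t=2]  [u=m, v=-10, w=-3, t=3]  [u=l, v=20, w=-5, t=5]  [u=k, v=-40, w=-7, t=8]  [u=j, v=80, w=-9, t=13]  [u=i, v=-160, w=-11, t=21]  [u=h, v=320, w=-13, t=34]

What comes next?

[u=g, v=-640, w=-15, t=55]

For the u, letters move back 1 place in the alphabet: n, m, l, k, j, i, h → g.
For the v, ×(-2) each step: 5, -10, 20, -40, 80, -160, 320 → -640.
W: −2 each step, so -1, -3, -5, -7, -9, -11, -13 → -15.
T — each term is the sum of the two before it: 2, 3, 5, 8, 13, 21, 34 → 55.
Combining the parts gives [u=g, v=-640, w=-15, t=55].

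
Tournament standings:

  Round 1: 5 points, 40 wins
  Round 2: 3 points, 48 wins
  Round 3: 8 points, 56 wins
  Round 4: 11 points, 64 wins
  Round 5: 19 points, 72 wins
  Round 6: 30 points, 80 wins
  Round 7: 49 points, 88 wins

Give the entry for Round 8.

79 points, 96 wins

Points: each term is the sum of the two before it, so 5, 3, 8, 11, 19, 30, 49 → 79.
Wins goes 40, 48, 56, 64, 72, 80, 88 → 96 (+8 each step).
So the next line is 79 points, 96 wins.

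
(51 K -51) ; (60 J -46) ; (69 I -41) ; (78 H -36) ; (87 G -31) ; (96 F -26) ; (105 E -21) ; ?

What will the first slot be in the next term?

114

First slot: 51, 60, 69, 78, 87, 96, 105 → 114 (+9 each step).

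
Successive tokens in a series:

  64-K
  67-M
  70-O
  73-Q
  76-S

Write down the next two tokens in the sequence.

First component — +3 each step: 64, 67, 70, 73, 76 → 79 → 82.
Letter: K, M, O, Q, S → U → W (letters move forward 2 places in the alphabet).
So the next two tokens are 79-U and 82-W.

79-U then 82-W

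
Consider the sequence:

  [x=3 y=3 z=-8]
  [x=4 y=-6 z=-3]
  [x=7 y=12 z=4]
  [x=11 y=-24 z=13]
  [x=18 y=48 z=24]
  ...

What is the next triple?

[x=29 y=-96 z=37]

X: each term is the sum of the two before it; 3, 4, 7, 11, 18 → 29.
Y — ×(-2) each step: 3, -6, 12, -24, 48 → -96.
Z goes -8, -3, 4, 13, 24 → 37 (differences are 5, 7, 9, … (increasing by 2 each time)).
Combining the parts gives [x=29 y=-96 z=37].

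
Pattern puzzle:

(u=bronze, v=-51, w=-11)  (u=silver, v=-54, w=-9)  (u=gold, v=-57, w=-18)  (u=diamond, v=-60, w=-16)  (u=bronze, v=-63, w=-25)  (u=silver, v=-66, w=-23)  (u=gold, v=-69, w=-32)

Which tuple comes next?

U: repeats bronze → silver → gold → diamond; bronze, silver, gold, diamond, bronze, silver, gold → diamond.
V: −3 each step, so -51, -54, -57, -60, -63, -66, -69 → -72.
W: alternating steps +2, −9, +2, −9, …; -11, -9, -18, -16, -25, -23, -32 → -30.
Combining the parts gives (u=diamond, v=-72, w=-30).

(u=diamond, v=-72, w=-30)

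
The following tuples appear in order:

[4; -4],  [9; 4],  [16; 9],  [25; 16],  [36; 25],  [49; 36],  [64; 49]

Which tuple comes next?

First coordinate: 4, 9, 16, 25, 36, 49, 64 → 81 (perfect squares: 2², 3², 4², …).
Second coordinate — always the previous value of the first coordinate: -4, 4, 9, 16, 25, 36, 49 → 64.
Putting it together: [81; 64].

[81; 64]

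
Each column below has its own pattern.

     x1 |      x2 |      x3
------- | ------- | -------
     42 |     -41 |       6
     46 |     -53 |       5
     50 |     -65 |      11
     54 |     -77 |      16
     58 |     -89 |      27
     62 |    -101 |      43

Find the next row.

For the column x1, +4 each step: 42, 46, 50, 54, 58, 62 → 66.
Column x2: -41, -53, -65, -77, -89, -101 → -113 (−12 each step).
Column x3 — each term is the sum of the two before it: 6, 5, 11, 16, 27, 43 → 70.
Combining the parts gives 66  -113  70.

66  -113  70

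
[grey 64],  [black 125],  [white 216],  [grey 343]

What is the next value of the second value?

512

Second value: perfect cubes: 4³, 5³, 6³, …; 64, 125, 216, 343 → 512.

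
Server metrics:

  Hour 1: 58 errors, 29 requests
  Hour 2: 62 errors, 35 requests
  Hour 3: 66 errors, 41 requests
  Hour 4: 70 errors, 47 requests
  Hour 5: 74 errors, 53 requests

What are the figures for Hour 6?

Errors: +4 each step, so 58, 62, 66, 70, 74 → 78.
Requests: 29, 35, 41, 47, 53 → 59 (+6 each step).
So the next record is 78 errors, 59 requests.

78 errors, 59 requests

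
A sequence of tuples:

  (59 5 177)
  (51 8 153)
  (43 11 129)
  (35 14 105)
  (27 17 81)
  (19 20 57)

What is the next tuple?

First component goes 59, 51, 43, 35, 27, 19 → 11 (−8 each step).
Second component goes 5, 8, 11, 14, 17, 20 → 23 (+3 each step).
Third component: 177, 153, 129, 105, 81, 57 → 33 (always 3 × the first component).
Putting it together: (11 23 33).

(11 23 33)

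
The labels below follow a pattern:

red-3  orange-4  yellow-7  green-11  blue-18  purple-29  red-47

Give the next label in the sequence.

orange-76

Colour: repeats red → orange → yellow → green → blue → purple; red, orange, yellow, green, blue, purple, red → orange.
For the second component, each term is the sum of the two before it: 3, 4, 7, 11, 18, 29, 47 → 76.
Combining the parts gives orange-76.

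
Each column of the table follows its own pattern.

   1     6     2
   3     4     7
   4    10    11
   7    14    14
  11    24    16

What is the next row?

First component — each term is the sum of the two before it: 1, 3, 4, 7, 11 → 18.
Second component: 6, 4, 10, 14, 24 → 38 (each term is the sum of the two before it).
Third component — differences are 5, 4, 3, … (decreasing by 1 each time): 2, 7, 11, 14, 16 → 17.
So the next row is 18  38  17.

18  38  17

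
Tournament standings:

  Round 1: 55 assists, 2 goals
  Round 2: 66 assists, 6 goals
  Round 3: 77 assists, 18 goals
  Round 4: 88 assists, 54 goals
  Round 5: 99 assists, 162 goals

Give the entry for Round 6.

For the assists, +11 each step: 55, 66, 77, 88, 99 → 110.
Goals: ×3 each step, so 2, 6, 18, 54, 162 → 486.
Putting it together: 110 assists, 486 goals.

110 assists, 486 goals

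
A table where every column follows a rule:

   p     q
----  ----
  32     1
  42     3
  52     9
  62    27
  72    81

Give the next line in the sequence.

82  243

Column p goes 32, 42, 52, 62, 72 → 82 (+10 each step).
Column q: 1, 3, 9, 27, 81 → 243 (×3 each step).
So the next line is 82  243.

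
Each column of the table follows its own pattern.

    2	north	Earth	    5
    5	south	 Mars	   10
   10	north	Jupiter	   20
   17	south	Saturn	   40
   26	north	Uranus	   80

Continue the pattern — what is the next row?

First component: differences are 3, 5, 7, … (increasing by 2 each time); 2, 5, 10, 17, 26 → 37.
Direction — alternates north ↔ south: north, south, north, south, north → south.
Planet goes Earth, Mars, Jupiter, Saturn, Uranus → Neptune (runs through the planets Mercury→Neptune).
Fourth component: ×2 each step, so 5, 10, 20, 40, 80 → 160.
So the next row is 37  south  Neptune  160.

37  south  Neptune  160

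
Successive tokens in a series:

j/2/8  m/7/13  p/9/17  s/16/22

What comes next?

v/25/26

Letter: letters move forward 3 places in the alphabet, so j, m, p, s → v.
Second component: each term is the sum of the two before it; 2, 7, 9, 16 → 25.
For the third component, alternating steps +5, +4, +5, +4, …: 8, 13, 17, 22 → 26.
Combining the parts gives v/25/26.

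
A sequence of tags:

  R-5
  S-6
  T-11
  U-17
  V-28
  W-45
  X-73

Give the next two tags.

Y-118, Z-191

Letter: R, S, T, U, V, W, X → Y → Z (letters move forward 1 place in the alphabet).
Second component goes 5, 6, 11, 17, 28, 45, 73 → 118 → 191 (each term is the sum of the two before it).
Putting the parts together: Y-118 and then Z-191.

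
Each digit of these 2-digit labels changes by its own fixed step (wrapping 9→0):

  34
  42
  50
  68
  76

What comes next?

For the first digit, +1 each step, mod 10: 3, 4, 5, 6, 7 → 8.
Second digit — −2 each step, mod 10: 4, 2, 0, 8, 6 → 4.
Combining the parts gives 84.

84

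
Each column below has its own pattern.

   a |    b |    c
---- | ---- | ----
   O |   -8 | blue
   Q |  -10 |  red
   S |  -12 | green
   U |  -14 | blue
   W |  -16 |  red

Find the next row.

Column a: letters move forward 2 places in the alphabet, so O, Q, S, U, W → Y.
Column b: -8, -10, -12, -14, -16 → -18 (−2 each step).
Column c goes blue, red, green, blue, red → green (repeats blue → red → green).
Combining the parts gives Y  -18  green.

Y  -18  green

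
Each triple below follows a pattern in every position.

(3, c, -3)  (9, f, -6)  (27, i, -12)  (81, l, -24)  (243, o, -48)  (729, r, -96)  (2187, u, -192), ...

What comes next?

(6561, x, -384)

For the first value, ×3 each step: 3, 9, 27, 81, 243, 729, 2187 → 6561.
For the letter, letters move forward 3 places in the alphabet: c, f, i, l, o, r, u → x.
Third value: -3, -6, -12, -24, -48, -96, -192 → -384 (×2 each step).
Putting it together: (6561, x, -384).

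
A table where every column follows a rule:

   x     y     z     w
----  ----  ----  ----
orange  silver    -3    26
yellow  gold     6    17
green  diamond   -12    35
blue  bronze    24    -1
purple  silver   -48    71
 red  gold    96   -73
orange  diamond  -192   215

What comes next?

Column x: orange, yellow, green, blue, purple, red, orange → yellow (repeats orange → yellow → green → blue → purple → red).
Column y — repeats silver → gold → diamond → bronze: silver, gold, diamond, bronze, silver, gold, diamond → bronze.
Column z: ×(-2) each step; -3, 6, -12, 24, -48, 96, -192 → 384.
Column w: together with the column z always sums to 23, so 26, 17, 35, -1, 71, -73, 215 → -361.
So the next line is yellow  bronze  384  -361.

yellow  bronze  384  -361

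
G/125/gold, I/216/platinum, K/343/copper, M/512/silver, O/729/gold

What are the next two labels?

Letter: letters move forward 2 places in the alphabet, so G, I, K, M, O → Q → S.
Second component: perfect cubes: 5³, 6³, 7³, …; 125, 216, 343, 512, 729 → 1000 → 1331.
Metal — repeats gold → platinum → copper → silver: gold, platinum, copper, silver, gold → platinum → copper.
Putting the parts together: Q/1000/platinum and then S/1331/copper.

Q/1000/platinum, S/1331/copper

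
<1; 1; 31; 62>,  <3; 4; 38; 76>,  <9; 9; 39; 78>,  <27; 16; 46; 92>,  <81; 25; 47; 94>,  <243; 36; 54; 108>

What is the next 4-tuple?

<729; 49; 55; 110>

For the first entry, ×3 each step: 1, 3, 9, 27, 81, 243 → 729.
Second entry: perfect squares: 1², 2², 3², …, so 1, 4, 9, 16, 25, 36 → 49.
Third entry: alternating steps +7, +1, +7, +1, …; 31, 38, 39, 46, 47, 54 → 55.
Fourth entry goes 62, 76, 78, 92, 94, 108 → 110 (always 2 × the third entry).
So the next 4-tuple is <729; 49; 55; 110>.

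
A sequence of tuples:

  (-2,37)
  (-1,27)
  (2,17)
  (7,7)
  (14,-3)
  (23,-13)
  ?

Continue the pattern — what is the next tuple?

(34,-23)

First slot: differences are 1, 3, 5, … (increasing by 2 each time); -2, -1, 2, 7, 14, 23 → 34.
Second slot: 37, 27, 17, 7, -3, -13 → -23 (−10 each step).
Combining the parts gives (34,-23).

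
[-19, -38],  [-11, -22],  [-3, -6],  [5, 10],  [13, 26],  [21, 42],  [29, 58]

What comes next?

[37, 74]

First value: +8 each step; -19, -11, -3, 5, 13, 21, 29 → 37.
Second value: always 2 × the first value, so -38, -22, -6, 10, 26, 42, 58 → 74.
Putting it together: [37, 74].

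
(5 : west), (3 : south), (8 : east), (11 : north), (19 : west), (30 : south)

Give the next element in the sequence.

First part — each term is the sum of the two before it: 5, 3, 8, 11, 19, 30 → 49.
Direction goes west, south, east, north, west, south → east (repeats west → south → east → north).
Putting it together: (49 : east).

(49 : east)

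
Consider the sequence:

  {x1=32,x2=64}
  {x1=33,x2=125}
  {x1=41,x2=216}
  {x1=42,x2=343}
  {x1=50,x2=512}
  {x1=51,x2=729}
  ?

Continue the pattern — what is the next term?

{x1=59,x2=1000}

X1: 32, 33, 41, 42, 50, 51 → 59 (alternating steps +1, +8, +1, +8, …).
X2: perfect cubes: 4³, 5³, 6³, …, so 64, 125, 216, 343, 512, 729 → 1000.
Combining the parts gives {x1=59,x2=1000}.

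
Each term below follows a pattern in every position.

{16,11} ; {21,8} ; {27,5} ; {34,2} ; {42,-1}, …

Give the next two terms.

First part: 16, 21, 27, 34, 42 → 51 → 61 (differences are 5, 6, 7, … (increasing by 1 each time)).
Second part: 11, 8, 5, 2, -1 → -4 → -7 (−3 each step).
So the next two terms are {51,-4} and {61,-7}.

{51,-4}, {61,-7}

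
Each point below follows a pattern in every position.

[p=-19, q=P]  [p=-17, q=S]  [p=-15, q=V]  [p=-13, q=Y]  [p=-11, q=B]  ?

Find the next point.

P: -19, -17, -15, -13, -11 → -9 (+2 each step).
Q: letters move forward 3 places in the alphabet, wrapping Z→A; P, S, V, Y, B → E.
So the next point is [p=-9, q=E].

[p=-9, q=E]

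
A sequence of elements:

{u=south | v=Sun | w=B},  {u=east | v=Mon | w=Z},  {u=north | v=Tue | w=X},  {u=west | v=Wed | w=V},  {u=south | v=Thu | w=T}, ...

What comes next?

{u=east | v=Fri | w=R}

U: south, east, north, west, south → east (repeats south → east → north → west).
V — runs through the weekdays Mon→Sun: Sun, Mon, Tue, Wed, Thu → Fri.
W: B, Z, X, V, T → R (letters move back 2 places in the alphabet, wrapping A→Z).
Putting it together: {u=east | v=Fri | w=R}.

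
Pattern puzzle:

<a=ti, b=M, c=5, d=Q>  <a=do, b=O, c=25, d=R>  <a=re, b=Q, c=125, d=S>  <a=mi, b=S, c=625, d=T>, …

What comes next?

<a=fa, b=U, c=3125, d=U>

A goes ti, do, re, mi → fa (runs through the solfège scale do→ti).
For the b, letters move forward 2 places in the alphabet: M, O, Q, S → U.
For the c, ×5 each step: 5, 25, 125, 625 → 3125.
D goes Q, R, S, T → U (letters move forward 1 place in the alphabet).
Putting it together: <a=fa, b=U, c=3125, d=U>.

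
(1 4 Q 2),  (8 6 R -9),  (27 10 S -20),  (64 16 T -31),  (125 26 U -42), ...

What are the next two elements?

(216 42 V -53), (343 68 W -64)

First value goes 1, 8, 27, 64, 125 → 216 → 343 (perfect cubes: 1³, 2³, 3³, …).
Second value: each term is the sum of the two before it; 4, 6, 10, 16, 26 → 42 → 68.
Letter: letters move forward 1 place in the alphabet, so Q, R, S, T, U → V → W.
Fourth value goes 2, -9, -20, -31, -42 → -53 → -64 (−11 each step).
Putting the parts together: (216 42 V -53) and then (343 68 W -64).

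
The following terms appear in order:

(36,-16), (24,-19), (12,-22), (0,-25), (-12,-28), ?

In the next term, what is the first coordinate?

First coordinate: 36, 24, 12, 0, -12 → -24 (−12 each step).
Second coordinate: −3 each step; -16, -19, -22, -25, -28 → -31.

-24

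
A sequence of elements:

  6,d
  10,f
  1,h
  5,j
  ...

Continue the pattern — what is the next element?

First coordinate — alternating steps +4, −9, +4, −9, …: 6, 10, 1, 5 → -4.
Letter: letters move forward 2 places in the alphabet; d, f, h, j → l.
Combining the parts gives -4,l.

-4,l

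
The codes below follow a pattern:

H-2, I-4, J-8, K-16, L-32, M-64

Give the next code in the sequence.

Letter — letters move forward 1 place in the alphabet: H, I, J, K, L, M → N.
For the second component, ×2 each step: 2, 4, 8, 16, 32, 64 → 128.
So the next code is N-128.

N-128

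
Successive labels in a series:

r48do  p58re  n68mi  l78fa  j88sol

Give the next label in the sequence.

Letter: letters move back 2 places in the alphabet; r, p, n, l, j → h.
Second component: +10 each step; 48, 58, 68, 78, 88 → 98.
Note goes do, re, mi, fa, sol → la (runs through the solfège scale do→ti).
Putting it together: h98la.

h98la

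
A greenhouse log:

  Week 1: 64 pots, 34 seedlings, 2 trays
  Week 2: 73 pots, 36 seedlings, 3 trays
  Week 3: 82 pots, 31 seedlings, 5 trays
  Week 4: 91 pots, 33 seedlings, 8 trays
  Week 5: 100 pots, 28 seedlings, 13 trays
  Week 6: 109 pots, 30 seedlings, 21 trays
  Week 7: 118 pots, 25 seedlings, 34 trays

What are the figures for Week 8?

Pots goes 64, 73, 82, 91, 100, 109, 118 → 127 (+9 each step).
Seedlings — alternating steps +2, −5, +2, −5, …: 34, 36, 31, 33, 28, 30, 25 → 27.
Trays: each term is the sum of the two before it, so 2, 3, 5, 8, 13, 21, 34 → 55.
Putting it together: 127 pots, 27 seedlings, 55 trays.

127 pots, 27 seedlings, 55 trays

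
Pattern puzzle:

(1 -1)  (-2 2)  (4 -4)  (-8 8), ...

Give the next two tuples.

(16 -16), (-32 32)

First coordinate goes 1, -2, 4, -8 → 16 → -32 (×(-2) each step).
Second coordinate goes -1, 2, -4, 8 → -16 → 32 (always the negative of the first coordinate).
So the next two tuples are (16 -16) and (-32 32).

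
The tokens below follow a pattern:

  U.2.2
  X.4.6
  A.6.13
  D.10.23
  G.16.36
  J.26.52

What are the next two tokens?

M.42.71 then P.68.93

Letter goes U, X, A, D, G, J → M → P (letters move forward 3 places in the alphabet, wrapping Z→A).
Second component: each term is the sum of the two before it, so 2, 4, 6, 10, 16, 26 → 42 → 68.
Third component — differences are 4, 7, 10, … (increasing by 3 each time): 2, 6, 13, 23, 36, 52 → 71 → 93.
So the next two tokens are M.42.71 and P.68.93.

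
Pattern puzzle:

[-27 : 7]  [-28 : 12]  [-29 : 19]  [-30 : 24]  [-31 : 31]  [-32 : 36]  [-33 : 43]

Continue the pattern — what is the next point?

First value goes -27, -28, -29, -30, -31, -32, -33 → -34 (−1 each step).
Second value: alternating steps +5, +7, +5, +7, …, so 7, 12, 19, 24, 31, 36, 43 → 48.
So the next point is [-34 : 48].

[-34 : 48]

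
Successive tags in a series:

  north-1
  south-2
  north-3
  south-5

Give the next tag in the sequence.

north-8

Direction — alternates north ↔ south: north, south, north, south → north.
Second component: 1, 2, 3, 5 → 8 (each term is the sum of the two before it).
Putting it together: north-8.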